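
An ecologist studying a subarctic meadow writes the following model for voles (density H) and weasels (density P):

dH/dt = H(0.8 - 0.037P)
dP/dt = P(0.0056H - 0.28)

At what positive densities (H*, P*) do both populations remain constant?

Set dP/dt = 0 with P > 0: 0.0056H - 0.28 = 0, so H* = 0.28/0.0056 = 50.
Set dH/dt = 0 with H > 0: 0.8 - 0.037P = 0, so P* = 0.8/0.037 = 21.6.

H* ≈ 50, P* ≈ 21.6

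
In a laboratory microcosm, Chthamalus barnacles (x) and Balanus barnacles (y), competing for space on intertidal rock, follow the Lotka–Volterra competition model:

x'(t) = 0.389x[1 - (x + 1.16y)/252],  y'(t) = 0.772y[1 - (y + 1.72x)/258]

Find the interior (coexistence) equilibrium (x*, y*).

Setting both brackets to zero gives the nullclines x + 1.16y = 252 and 1.72x + y = 258.
Substituting y = 258 - 1.72x into the first: x(1 - 1.16·1.72) = 252 - 1.16·258.
So x* = -47.3/-0.995 = 47.5, and then y* = 258 - 1.72·47.5 = 176.

x* ≈ 47.5, y* ≈ 176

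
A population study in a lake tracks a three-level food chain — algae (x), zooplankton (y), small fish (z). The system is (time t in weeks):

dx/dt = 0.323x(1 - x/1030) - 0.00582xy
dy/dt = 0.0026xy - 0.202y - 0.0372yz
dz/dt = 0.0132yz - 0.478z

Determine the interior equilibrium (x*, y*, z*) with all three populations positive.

x* ≈ 358, y* ≈ 36.2, z* ≈ 19.6

From dz/dt = 0: 0.0132y* = 0.478, so y* = 36.2.
From dx/dt = 0: 0.323(1 - x*/1030) = 0.00582·36.2, giving x* = 1030·(1 - 0.652) = 358.
From dy/dt = 0: 0.0026·358 - 0.202 = 0.0372z*, so z* = 0.729/0.0372 = 19.6.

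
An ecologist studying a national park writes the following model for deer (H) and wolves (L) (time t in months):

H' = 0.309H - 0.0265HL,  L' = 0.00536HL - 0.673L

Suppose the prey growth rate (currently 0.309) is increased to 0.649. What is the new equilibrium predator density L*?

At the interior fixed point, setting dH/dt = 0 with H > 0 fixes L* = (prey growth rate)/(HL coefficient) — independent of the other coefficients.
With the change, L* = 0.649/0.0265 = 24.5; it rises from 11.7.

L* ≈ 24.5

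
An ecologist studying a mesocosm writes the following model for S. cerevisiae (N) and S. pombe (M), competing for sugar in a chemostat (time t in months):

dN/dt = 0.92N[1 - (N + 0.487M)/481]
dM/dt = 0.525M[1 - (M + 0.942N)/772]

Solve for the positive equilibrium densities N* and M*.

N* ≈ 194, M* ≈ 589

Setting both brackets to zero gives the nullclines N + 0.487M = 481 and 0.942N + M = 772.
Substituting M = 772 - 0.942N into the first: N(1 - 0.487·0.942) = 481 - 0.487·772.
So N* = 105/0.541 = 194, and then M* = 772 - 0.942·194 = 589.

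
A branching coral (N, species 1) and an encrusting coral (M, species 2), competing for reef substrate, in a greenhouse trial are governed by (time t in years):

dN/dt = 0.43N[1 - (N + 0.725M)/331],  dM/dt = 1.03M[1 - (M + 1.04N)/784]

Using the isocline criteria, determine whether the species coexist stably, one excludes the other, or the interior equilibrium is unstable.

species 2 excludes species 1

Compare the nullcline intercepts: K1/α12 = 331/0.725 = 457 < K2 = 784; K2/α21 = 784/1.04 = 754 > K1 = 331.
Since the inequalities point opposite ways, species 2 can invade but species 1 cannot.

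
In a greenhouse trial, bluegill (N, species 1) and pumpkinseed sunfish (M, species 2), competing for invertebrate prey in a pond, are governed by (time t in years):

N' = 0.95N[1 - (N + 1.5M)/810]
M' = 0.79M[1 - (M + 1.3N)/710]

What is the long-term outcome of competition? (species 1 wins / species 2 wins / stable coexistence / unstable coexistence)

Compare the nullcline intercepts: K1/α12 = 810/1.5 = 540 < K2 = 710; K2/α21 = 710/1.3 = 546 < K1 = 810.
Since both are reversed, neither can invade when rare; the interior point is a saddle.

unstable coexistence (outcome depends on initial conditions)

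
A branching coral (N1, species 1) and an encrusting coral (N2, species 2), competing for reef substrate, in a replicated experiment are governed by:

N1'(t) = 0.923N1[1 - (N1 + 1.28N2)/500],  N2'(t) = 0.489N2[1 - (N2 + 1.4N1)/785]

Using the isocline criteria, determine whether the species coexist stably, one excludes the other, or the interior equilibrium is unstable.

Compare the nullcline intercepts: K1/α12 = 500/1.28 = 391 < K2 = 785; K2/α21 = 785/1.4 = 561 > K1 = 500.
Since the inequalities point opposite ways, species 2 can invade but species 1 cannot.

species 2 excludes species 1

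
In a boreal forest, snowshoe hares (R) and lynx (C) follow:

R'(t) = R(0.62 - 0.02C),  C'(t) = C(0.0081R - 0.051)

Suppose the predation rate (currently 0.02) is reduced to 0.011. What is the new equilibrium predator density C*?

C* ≈ 56.4

At the interior fixed point, setting dR/dt = 0 with R > 0 fixes C* = (prey growth rate)/(RC coefficient) — independent of the other coefficients.
With the change, C* = 0.62/0.011 = 56.4; it rises from 31.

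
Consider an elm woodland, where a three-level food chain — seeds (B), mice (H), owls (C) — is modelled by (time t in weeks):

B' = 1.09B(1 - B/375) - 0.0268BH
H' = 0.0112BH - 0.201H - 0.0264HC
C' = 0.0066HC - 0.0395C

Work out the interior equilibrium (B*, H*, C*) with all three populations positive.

From dC/dt = 0: 0.0066H* = 0.0395, so H* = 5.98.
From dB/dt = 0: 1.09(1 - B*/375) = 0.0268·5.98, giving B* = 375·(1 - 0.147) = 320.
From dH/dt = 0: 0.0112·320 - 0.201 = 0.0264C*, so C* = 3.38/0.0264 = 128.

B* ≈ 320, H* ≈ 5.98, C* ≈ 128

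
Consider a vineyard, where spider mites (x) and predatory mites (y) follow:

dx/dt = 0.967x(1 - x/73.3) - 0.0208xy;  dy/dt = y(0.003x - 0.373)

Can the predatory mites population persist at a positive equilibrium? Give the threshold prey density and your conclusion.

Threshold x = 124; K < 124, so no, the predator goes extinct.

The predator equation gives dy/dt > 0 only when x > 0.373/0.003 = 124.
Without the predator, x → K = 73.3. Since 73.3 < 124, the predator cannot invade.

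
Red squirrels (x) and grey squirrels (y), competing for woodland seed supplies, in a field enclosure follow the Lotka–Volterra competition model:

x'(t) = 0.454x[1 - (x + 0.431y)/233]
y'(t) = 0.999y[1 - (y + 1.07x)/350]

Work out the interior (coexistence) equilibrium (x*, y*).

Setting both brackets to zero gives the nullclines x + 0.431y = 233 and 1.07x + y = 350.
Substituting y = 350 - 1.07x into the first: x(1 - 0.431·1.07) = 233 - 0.431·350.
So x* = 82.2/0.539 = 152, and then y* = 350 - 1.07·152 = 187.

x* ≈ 152, y* ≈ 187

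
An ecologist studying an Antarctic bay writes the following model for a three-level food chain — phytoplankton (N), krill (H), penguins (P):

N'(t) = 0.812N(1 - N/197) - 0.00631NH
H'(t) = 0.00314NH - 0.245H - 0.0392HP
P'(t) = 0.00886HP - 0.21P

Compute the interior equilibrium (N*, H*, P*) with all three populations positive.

N* ≈ 161, H* ≈ 23.7, P* ≈ 6.62

From dP/dt = 0: 0.00886H* = 0.21, so H* = 23.7.
From dN/dt = 0: 0.812(1 - N*/197) = 0.00631·23.7, giving N* = 197·(1 - 0.184) = 161.
From dH/dt = 0: 0.00314·161 - 0.245 = 0.0392P*, so P* = 0.26/0.0392 = 6.62.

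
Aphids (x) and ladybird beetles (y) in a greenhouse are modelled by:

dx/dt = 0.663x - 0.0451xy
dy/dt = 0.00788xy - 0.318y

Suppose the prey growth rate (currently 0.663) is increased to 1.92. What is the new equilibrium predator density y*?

At the interior fixed point, setting dx/dt = 0 with x > 0 fixes y* = (prey growth rate)/(xy coefficient) — independent of the other coefficients.
With the change, y* = 1.92/0.0451 = 42.6; it rises from 14.7.

y* ≈ 42.6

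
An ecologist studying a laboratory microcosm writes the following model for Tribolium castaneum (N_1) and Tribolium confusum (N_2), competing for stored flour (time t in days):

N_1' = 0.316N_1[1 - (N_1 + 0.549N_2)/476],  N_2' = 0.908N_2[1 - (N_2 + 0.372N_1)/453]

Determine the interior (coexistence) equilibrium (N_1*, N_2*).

Setting both brackets to zero gives the nullclines N_1 + 0.549N_2 = 476 and 0.372N_1 + N_2 = 453.
Substituting N_2 = 453 - 0.372N_1 into the first: N_1(1 - 0.549·0.372) = 476 - 0.549·453.
So N_1* = 227/0.796 = 286, and then N_2* = 453 - 0.372·286 = 347.

N_1* ≈ 286, N_2* ≈ 347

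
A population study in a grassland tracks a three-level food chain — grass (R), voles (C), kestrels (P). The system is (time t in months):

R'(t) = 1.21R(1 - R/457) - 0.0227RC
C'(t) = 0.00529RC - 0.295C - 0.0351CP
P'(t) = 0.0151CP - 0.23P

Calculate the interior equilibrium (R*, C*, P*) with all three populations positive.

R* ≈ 326, C* ≈ 15.2, P* ≈ 40.8

From dP/dt = 0: 0.0151C* = 0.23, so C* = 15.2.
From dR/dt = 0: 1.21(1 - R*/457) = 0.0227·15.2, giving R* = 457·(1 - 0.286) = 326.
From dC/dt = 0: 0.00529·326 - 0.295 = 0.0351P*, so P* = 1.43/0.0351 = 40.8.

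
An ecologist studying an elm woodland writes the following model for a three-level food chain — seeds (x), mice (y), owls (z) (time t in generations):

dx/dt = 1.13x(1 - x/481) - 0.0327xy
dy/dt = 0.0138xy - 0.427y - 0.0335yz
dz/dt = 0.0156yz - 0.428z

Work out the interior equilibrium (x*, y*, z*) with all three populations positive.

From dz/dt = 0: 0.0156y* = 0.428, so y* = 27.4.
From dx/dt = 0: 1.13(1 - x*/481) = 0.0327·27.4, giving x* = 481·(1 - 0.794) = 99.1.
From dy/dt = 0: 0.0138·99.1 - 0.427 = 0.0335z*, so z* = 0.941/0.0335 = 28.1.

x* ≈ 99.1, y* ≈ 27.4, z* ≈ 28.1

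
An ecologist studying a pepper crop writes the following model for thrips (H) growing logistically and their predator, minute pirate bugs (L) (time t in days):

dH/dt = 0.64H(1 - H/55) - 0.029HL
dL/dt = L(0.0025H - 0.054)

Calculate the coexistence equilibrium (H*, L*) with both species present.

From dL/dt = 0 with L > 0: 0.0025H* = 0.054, so H* = 21.6.
Substitute into dH/dt = 0: 0.64(1 - 21.6/55) = 0.029L*.
The bracket is 0.607, giving L* = 0.389/0.029 = 13.4.

H* ≈ 21.6, L* ≈ 13.4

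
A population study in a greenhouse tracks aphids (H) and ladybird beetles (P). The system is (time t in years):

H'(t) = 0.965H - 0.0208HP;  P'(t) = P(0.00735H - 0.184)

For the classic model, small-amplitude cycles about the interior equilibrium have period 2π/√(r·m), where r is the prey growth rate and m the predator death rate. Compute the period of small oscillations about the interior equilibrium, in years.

Here r = 0.965 and m = 0.184, so r·m = 0.178.
ω = √0.178 = 0.421 per year, hence T = 2π/ω ≈ 14.9 years.

T ≈ 14.9 years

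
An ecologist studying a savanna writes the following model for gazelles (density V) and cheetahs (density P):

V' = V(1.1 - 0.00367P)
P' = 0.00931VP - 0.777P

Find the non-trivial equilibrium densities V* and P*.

V* ≈ 83.5, P* ≈ 300

Set dP/dt = 0 with P > 0: 0.00931V - 0.777 = 0, so V* = 0.777/0.00931 = 83.5.
Set dV/dt = 0 with V > 0: 1.1 - 0.00367P = 0, so P* = 1.1/0.00367 = 300.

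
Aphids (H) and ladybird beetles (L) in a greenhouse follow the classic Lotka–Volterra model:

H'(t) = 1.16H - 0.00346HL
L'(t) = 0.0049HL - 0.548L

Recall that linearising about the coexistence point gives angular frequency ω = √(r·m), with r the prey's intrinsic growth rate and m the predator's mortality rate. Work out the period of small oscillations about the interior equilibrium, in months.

T ≈ 7.88 months

Here r = 1.16 and m = 0.548, so r·m = 0.636.
ω = √0.636 = 0.797 per month, hence T = 2π/ω ≈ 7.88 months.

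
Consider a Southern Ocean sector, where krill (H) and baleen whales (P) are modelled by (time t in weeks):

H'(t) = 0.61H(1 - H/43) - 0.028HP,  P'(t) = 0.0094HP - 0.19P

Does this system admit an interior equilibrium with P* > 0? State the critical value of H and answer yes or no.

The predator equation gives dP/dt > 0 only when H > 0.19/0.0094 = 20.2.
Without the predator, H → K = 43. Since 43 > 20.2, the predator can invade and persist.

Threshold H = 20.2; K > 20.2, so yes, the predator persists.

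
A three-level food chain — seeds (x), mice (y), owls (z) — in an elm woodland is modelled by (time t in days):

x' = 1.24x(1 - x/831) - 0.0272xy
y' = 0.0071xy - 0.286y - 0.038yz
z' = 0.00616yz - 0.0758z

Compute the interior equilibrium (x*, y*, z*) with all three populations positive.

From dz/dt = 0: 0.00616y* = 0.0758, so y* = 12.3.
From dx/dt = 0: 1.24(1 - x*/831) = 0.0272·12.3, giving x* = 831·(1 - 0.27) = 607.
From dy/dt = 0: 0.0071·607 - 0.286 = 0.038z*, so z* = 4.02/0.038 = 106.

x* ≈ 607, y* ≈ 12.3, z* ≈ 106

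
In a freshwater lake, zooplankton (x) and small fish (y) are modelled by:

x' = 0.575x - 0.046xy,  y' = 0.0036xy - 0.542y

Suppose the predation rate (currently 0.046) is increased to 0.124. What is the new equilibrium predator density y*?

At the interior fixed point, setting dx/dt = 0 with x > 0 fixes y* = (prey growth rate)/(xy coefficient) — independent of the other coefficients.
With the change, y* = 0.575/0.124 = 4.64; it falls from 12.5.

y* ≈ 4.64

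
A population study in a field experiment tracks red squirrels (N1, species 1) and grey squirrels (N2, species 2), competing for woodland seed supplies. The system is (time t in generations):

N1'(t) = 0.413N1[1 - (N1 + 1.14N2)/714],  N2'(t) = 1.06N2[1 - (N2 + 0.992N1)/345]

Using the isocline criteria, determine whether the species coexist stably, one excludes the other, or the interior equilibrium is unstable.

Compare the nullcline intercepts: K1/α12 = 714/1.14 = 626 > K2 = 345; K2/α21 = 345/0.992 = 348 < K1 = 714.
Since the inequalities point opposite ways, species 1 can invade but species 2 cannot.

species 1 excludes species 2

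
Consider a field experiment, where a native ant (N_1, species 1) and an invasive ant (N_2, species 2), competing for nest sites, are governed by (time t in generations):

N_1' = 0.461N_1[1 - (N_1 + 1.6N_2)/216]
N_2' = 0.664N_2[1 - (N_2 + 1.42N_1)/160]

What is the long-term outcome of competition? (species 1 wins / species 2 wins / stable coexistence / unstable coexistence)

Compare the nullcline intercepts: K1/α12 = 216/1.6 = 135 < K2 = 160; K2/α21 = 160/1.42 = 113 < K1 = 216.
Since both are reversed, neither can invade when rare; the interior point is a saddle.

unstable coexistence (outcome depends on initial conditions)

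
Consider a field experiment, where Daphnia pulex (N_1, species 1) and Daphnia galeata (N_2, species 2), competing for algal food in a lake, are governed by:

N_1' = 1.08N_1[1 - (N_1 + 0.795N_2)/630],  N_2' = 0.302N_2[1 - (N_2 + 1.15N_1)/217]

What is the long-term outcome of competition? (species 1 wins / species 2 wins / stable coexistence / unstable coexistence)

Compare the nullcline intercepts: K1/α12 = 630/0.795 = 792 > K2 = 217; K2/α21 = 217/1.15 = 189 < K1 = 630.
Since the inequalities point opposite ways, species 1 can invade but species 2 cannot.

species 1 excludes species 2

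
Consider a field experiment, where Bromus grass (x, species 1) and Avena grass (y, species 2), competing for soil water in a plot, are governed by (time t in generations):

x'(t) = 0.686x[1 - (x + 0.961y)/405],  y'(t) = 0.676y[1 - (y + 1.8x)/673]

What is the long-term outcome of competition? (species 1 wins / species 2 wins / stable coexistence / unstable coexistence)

unstable coexistence (outcome depends on initial conditions)

Compare the nullcline intercepts: K1/α12 = 405/0.961 = 421 < K2 = 673; K2/α21 = 673/1.8 = 374 < K1 = 405.
Since both are reversed, neither can invade when rare; the interior point is a saddle.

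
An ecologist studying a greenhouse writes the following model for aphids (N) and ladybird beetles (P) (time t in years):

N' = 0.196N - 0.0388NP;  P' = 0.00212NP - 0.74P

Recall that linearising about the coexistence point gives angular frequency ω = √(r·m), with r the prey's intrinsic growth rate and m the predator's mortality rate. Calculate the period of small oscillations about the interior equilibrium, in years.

T ≈ 16.5 years

Here r = 0.196 and m = 0.74, so r·m = 0.145.
ω = √0.145 = 0.381 per year, hence T = 2π/ω ≈ 16.5 years.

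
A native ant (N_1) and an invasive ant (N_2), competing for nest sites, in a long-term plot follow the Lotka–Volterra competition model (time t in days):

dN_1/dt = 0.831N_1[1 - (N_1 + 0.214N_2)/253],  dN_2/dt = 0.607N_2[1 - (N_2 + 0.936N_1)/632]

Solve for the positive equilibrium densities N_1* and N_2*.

N_1* ≈ 147, N_2* ≈ 494

Setting both brackets to zero gives the nullclines N_1 + 0.214N_2 = 253 and 0.936N_1 + N_2 = 632.
Substituting N_2 = 632 - 0.936N_1 into the first: N_1(1 - 0.214·0.936) = 253 - 0.214·632.
So N_1* = 118/0.8 = 147, and then N_2* = 632 - 0.936·147 = 494.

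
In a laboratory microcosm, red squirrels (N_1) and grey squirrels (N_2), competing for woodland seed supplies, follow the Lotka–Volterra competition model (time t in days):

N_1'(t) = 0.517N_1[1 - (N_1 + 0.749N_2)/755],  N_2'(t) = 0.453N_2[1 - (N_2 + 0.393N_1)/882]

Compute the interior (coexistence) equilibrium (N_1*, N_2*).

N_1* ≈ 134, N_2* ≈ 829

Setting both brackets to zero gives the nullclines N_1 + 0.749N_2 = 755 and 0.393N_1 + N_2 = 882.
Substituting N_2 = 882 - 0.393N_1 into the first: N_1(1 - 0.749·0.393) = 755 - 0.749·882.
So N_1* = 94.4/0.706 = 134, and then N_2* = 882 - 0.393·134 = 829.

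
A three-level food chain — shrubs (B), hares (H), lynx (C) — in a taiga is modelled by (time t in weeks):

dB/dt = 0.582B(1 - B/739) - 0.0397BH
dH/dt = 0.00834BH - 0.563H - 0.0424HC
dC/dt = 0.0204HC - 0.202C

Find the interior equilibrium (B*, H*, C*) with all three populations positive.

From dC/dt = 0: 0.0204H* = 0.202, so H* = 9.9.
From dB/dt = 0: 0.582(1 - B*/739) = 0.0397·9.9, giving B* = 739·(1 - 0.675) = 240.
From dH/dt = 0: 0.00834·240 - 0.563 = 0.0424C*, so C* = 1.44/0.0424 = 33.9.

B* ≈ 240, H* ≈ 9.9, C* ≈ 33.9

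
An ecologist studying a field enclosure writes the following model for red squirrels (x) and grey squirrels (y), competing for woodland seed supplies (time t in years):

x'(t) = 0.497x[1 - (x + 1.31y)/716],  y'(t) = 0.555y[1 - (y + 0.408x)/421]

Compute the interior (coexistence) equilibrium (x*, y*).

x* ≈ 353, y* ≈ 277

Setting both brackets to zero gives the nullclines x + 1.31y = 716 and 0.408x + y = 421.
Substituting y = 421 - 0.408x into the first: x(1 - 1.31·0.408) = 716 - 1.31·421.
So x* = 164/0.466 = 353, and then y* = 421 - 0.408·353 = 277.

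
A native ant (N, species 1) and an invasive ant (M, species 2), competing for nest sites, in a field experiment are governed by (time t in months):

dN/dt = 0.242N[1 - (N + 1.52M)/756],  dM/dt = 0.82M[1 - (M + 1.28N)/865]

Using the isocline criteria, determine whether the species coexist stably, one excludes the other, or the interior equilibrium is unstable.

Compare the nullcline intercepts: K1/α12 = 756/1.52 = 497 < K2 = 865; K2/α21 = 865/1.28 = 676 < K1 = 756.
Since both are reversed, neither can invade when rare; the interior point is a saddle.

unstable coexistence (outcome depends on initial conditions)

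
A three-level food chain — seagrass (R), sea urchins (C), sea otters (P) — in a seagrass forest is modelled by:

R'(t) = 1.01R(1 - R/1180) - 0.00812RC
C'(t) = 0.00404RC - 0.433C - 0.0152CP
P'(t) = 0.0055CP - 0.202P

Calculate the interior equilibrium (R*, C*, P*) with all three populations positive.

R* ≈ 832, C* ≈ 36.7, P* ≈ 193

From dP/dt = 0: 0.0055C* = 0.202, so C* = 36.7.
From dR/dt = 0: 1.01(1 - R*/1180) = 0.00812·36.7, giving R* = 1180·(1 - 0.295) = 832.
From dC/dt = 0: 0.00404·832 - 0.433 = 0.0152P*, so P* = 2.93/0.0152 = 193.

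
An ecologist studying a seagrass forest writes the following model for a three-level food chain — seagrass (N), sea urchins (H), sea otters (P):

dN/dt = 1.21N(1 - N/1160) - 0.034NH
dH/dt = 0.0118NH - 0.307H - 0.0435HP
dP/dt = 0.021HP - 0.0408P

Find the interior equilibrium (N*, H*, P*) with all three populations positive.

N* ≈ 1100, H* ≈ 1.94, P* ≈ 290

From dP/dt = 0: 0.021H* = 0.0408, so H* = 1.94.
From dN/dt = 0: 1.21(1 - N*/1160) = 0.034·1.94, giving N* = 1160·(1 - 0.0546) = 1100.
From dH/dt = 0: 0.0118·1100 - 0.307 = 0.0435P*, so P* = 12.6/0.0435 = 290.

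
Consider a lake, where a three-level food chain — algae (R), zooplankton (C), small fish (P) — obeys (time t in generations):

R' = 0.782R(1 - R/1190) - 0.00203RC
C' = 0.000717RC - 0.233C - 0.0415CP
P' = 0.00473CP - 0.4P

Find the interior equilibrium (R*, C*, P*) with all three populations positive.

R* ≈ 929, C* ≈ 84.6, P* ≈ 10.4

From dP/dt = 0: 0.00473C* = 0.4, so C* = 84.6.
From dR/dt = 0: 0.782(1 - R*/1190) = 0.00203·84.6, giving R* = 1190·(1 - 0.22) = 929.
From dC/dt = 0: 0.000717·929 - 0.233 = 0.0415P*, so P* = 0.433/0.0415 = 10.4.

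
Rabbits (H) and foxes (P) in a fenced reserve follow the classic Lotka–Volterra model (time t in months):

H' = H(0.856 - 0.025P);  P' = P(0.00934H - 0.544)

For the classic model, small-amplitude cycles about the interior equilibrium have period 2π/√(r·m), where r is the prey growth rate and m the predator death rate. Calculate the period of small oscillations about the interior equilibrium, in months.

Here r = 0.856 and m = 0.544, so r·m = 0.466.
ω = √0.466 = 0.682 per month, hence T = 2π/ω ≈ 9.21 months.

T ≈ 9.21 months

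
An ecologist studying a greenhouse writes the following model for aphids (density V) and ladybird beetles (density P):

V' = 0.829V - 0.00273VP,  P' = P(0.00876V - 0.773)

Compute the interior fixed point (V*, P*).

Set dP/dt = 0 with P > 0: 0.00876V - 0.773 = 0, so V* = 0.773/0.00876 = 88.2.
Set dV/dt = 0 with V > 0: 0.829 - 0.00273P = 0, so P* = 0.829/0.00273 = 304.

V* ≈ 88.2, P* ≈ 304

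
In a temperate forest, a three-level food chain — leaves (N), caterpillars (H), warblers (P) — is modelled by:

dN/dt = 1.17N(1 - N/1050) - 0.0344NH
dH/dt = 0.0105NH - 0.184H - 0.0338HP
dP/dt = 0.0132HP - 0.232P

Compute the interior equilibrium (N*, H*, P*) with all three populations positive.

N* ≈ 507, H* ≈ 17.6, P* ≈ 152

From dP/dt = 0: 0.0132H* = 0.232, so H* = 17.6.
From dN/dt = 0: 1.17(1 - N*/1050) = 0.0344·17.6, giving N* = 1050·(1 - 0.517) = 507.
From dH/dt = 0: 0.0105·507 - 0.184 = 0.0338P*, so P* = 5.14/0.0338 = 152.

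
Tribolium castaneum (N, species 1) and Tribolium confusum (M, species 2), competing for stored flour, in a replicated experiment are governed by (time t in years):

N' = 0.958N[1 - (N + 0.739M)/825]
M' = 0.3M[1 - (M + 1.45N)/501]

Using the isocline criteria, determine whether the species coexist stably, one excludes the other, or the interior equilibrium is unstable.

species 1 excludes species 2

Compare the nullcline intercepts: K1/α12 = 825/0.739 = 1120 > K2 = 501; K2/α21 = 501/1.45 = 346 < K1 = 825.
Since the inequalities point opposite ways, species 1 can invade but species 2 cannot.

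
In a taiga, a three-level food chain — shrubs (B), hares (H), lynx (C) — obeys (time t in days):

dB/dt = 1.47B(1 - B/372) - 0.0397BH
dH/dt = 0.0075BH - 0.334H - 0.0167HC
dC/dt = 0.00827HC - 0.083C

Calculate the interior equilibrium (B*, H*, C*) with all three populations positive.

From dC/dt = 0: 0.00827H* = 0.083, so H* = 10.
From dB/dt = 0: 1.47(1 - B*/372) = 0.0397·10, giving B* = 372·(1 - 0.271) = 271.
From dH/dt = 0: 0.0075·271 - 0.334 = 0.0167C*, so C* = 1.7/0.0167 = 102.

B* ≈ 271, H* ≈ 10, C* ≈ 102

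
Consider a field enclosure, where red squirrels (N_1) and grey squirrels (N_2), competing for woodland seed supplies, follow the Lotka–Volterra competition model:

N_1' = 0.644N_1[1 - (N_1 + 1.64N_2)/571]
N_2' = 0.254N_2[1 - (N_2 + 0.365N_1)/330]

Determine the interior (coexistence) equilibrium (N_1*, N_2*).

N_1* ≈ 74.2, N_2* ≈ 303

Setting both brackets to zero gives the nullclines N_1 + 1.64N_2 = 571 and 0.365N_1 + N_2 = 330.
Substituting N_2 = 330 - 0.365N_1 into the first: N_1(1 - 1.64·0.365) = 571 - 1.64·330.
So N_1* = 29.8/0.401 = 74.2, and then N_2* = 330 - 0.365·74.2 = 303.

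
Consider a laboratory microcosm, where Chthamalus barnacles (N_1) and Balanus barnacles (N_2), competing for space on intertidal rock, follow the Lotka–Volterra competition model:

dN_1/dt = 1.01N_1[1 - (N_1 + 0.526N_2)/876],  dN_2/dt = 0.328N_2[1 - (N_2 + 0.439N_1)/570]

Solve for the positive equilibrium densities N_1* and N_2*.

Setting both brackets to zero gives the nullclines N_1 + 0.526N_2 = 876 and 0.439N_1 + N_2 = 570.
Substituting N_2 = 570 - 0.439N_1 into the first: N_1(1 - 0.526·0.439) = 876 - 0.526·570.
So N_1* = 576/0.769 = 749, and then N_2* = 570 - 0.439·749 = 241.

N_1* ≈ 749, N_2* ≈ 241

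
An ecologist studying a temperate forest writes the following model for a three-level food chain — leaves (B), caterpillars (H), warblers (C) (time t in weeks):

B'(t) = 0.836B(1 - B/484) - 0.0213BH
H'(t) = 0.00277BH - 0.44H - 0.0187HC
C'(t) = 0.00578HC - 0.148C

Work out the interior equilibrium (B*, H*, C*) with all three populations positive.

From dC/dt = 0: 0.00578H* = 0.148, so H* = 25.6.
From dB/dt = 0: 0.836(1 - B*/484) = 0.0213·25.6, giving B* = 484·(1 - 0.652) = 168.
From dH/dt = 0: 0.00277·168 - 0.44 = 0.0187C*, so C* = 0.026/0.0187 = 1.39.

B* ≈ 168, H* ≈ 25.6, C* ≈ 1.39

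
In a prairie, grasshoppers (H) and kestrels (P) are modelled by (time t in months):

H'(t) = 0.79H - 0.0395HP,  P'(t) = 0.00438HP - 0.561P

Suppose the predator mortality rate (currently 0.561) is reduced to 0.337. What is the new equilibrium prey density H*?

At the interior fixed point, setting dP/dt = 0 with P > 0 fixes H* = (predator death rate)/(HP coefficient) — independent of the other coefficients.
With the change, H* = 0.337/0.00438 = 76.9; it falls from 128.

H* ≈ 76.9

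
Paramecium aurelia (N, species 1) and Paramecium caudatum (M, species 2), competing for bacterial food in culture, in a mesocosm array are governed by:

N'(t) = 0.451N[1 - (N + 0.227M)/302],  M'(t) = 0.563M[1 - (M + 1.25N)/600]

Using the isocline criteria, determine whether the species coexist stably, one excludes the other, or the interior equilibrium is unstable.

stable coexistence

Compare the nullcline intercepts: K1/α12 = 302/0.227 = 1330 > K2 = 600; K2/α21 = 600/1.25 = 480 > K1 = 302.
Since both inequalities hold, each species can invade when rare, so the interior equilibrium is stable.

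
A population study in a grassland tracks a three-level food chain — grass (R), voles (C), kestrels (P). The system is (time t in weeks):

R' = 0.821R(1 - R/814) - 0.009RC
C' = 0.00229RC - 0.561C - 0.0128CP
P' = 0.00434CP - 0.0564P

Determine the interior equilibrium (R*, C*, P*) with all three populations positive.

R* ≈ 698, C* ≈ 13, P* ≈ 81.1

From dP/dt = 0: 0.00434C* = 0.0564, so C* = 13.
From dR/dt = 0: 0.821(1 - R*/814) = 0.009·13, giving R* = 814·(1 - 0.142) = 698.
From dC/dt = 0: 0.00229·698 - 0.561 = 0.0128P*, so P* = 1.04/0.0128 = 81.1.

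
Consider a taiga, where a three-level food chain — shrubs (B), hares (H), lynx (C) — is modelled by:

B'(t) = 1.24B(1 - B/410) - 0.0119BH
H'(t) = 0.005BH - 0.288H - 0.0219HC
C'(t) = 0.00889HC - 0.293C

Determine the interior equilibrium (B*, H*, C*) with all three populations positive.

From dC/dt = 0: 0.00889H* = 0.293, so H* = 33.
From dB/dt = 0: 1.24(1 - B*/410) = 0.0119·33, giving B* = 410·(1 - 0.316) = 280.
From dH/dt = 0: 0.005·280 - 0.288 = 0.0219C*, so C* = 1.11/0.0219 = 50.8.

B* ≈ 280, H* ≈ 33, C* ≈ 50.8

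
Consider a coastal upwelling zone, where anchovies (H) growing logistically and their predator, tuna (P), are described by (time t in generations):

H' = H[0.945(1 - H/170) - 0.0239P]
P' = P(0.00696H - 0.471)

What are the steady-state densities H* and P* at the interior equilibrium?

H* ≈ 67.7, P* ≈ 23.8

From dP/dt = 0 with P > 0: 0.00696H* = 0.471, so H* = 67.7.
Substitute into dH/dt = 0: 0.945(1 - 67.7/170) = 0.0239P*.
The bracket is 0.602, giving P* = 0.569/0.0239 = 23.8.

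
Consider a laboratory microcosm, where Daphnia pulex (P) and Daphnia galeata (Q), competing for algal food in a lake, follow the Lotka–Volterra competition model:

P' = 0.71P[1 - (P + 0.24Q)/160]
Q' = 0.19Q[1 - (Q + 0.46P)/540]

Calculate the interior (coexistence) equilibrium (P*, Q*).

P* ≈ 34.2, Q* ≈ 524

Setting both brackets to zero gives the nullclines P + 0.24Q = 160 and 0.46P + Q = 540.
Substituting Q = 540 - 0.46P into the first: P(1 - 0.24·0.46) = 160 - 0.24·540.
So P* = 30.4/0.89 = 34.2, and then Q* = 540 - 0.46·34.2 = 524.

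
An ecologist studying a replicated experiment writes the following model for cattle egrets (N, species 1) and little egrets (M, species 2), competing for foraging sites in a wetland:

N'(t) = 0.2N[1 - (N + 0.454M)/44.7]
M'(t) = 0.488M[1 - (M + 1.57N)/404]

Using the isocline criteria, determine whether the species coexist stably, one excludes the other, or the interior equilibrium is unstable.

Compare the nullcline intercepts: K1/α12 = 44.7/0.454 = 98.5 < K2 = 404; K2/α21 = 404/1.57 = 257 > K1 = 44.7.
Since the inequalities point opposite ways, species 2 can invade but species 1 cannot.

species 2 excludes species 1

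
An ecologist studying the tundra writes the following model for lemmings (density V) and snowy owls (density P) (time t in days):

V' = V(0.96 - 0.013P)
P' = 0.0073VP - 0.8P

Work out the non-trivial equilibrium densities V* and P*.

V* ≈ 110, P* ≈ 73.8

Set dP/dt = 0 with P > 0: 0.0073V - 0.8 = 0, so V* = 0.8/0.0073 = 110.
Set dV/dt = 0 with V > 0: 0.96 - 0.013P = 0, so P* = 0.96/0.013 = 73.8.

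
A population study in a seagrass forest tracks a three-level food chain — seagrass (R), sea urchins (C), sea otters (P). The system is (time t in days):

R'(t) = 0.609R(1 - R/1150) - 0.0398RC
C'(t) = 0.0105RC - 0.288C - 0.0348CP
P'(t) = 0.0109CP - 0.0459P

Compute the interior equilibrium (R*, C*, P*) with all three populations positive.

From dP/dt = 0: 0.0109C* = 0.0459, so C* = 4.21.
From dR/dt = 0: 0.609(1 - R*/1150) = 0.0398·4.21, giving R* = 1150·(1 - 0.275) = 834.
From dC/dt = 0: 0.0105·834 - 0.288 = 0.0348P*, so P* = 8.46/0.0348 = 243.

R* ≈ 834, C* ≈ 4.21, P* ≈ 243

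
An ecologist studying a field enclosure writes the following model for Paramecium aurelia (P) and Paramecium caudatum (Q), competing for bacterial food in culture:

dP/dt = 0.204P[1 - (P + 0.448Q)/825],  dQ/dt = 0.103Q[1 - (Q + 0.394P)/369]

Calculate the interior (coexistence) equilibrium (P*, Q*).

Setting both brackets to zero gives the nullclines P + 0.448Q = 825 and 0.394P + Q = 369.
Substituting Q = 369 - 0.394P into the first: P(1 - 0.448·0.394) = 825 - 0.448·369.
So P* = 660/0.823 = 801, and then Q* = 369 - 0.394·801 = 53.4.

P* ≈ 801, Q* ≈ 53.4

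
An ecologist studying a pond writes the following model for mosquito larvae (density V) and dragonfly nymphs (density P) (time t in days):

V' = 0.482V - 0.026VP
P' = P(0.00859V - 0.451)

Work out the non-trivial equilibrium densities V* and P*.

V* ≈ 52.5, P* ≈ 18.5

Set dP/dt = 0 with P > 0: 0.00859V - 0.451 = 0, so V* = 0.451/0.00859 = 52.5.
Set dV/dt = 0 with V > 0: 0.482 - 0.026P = 0, so P* = 0.482/0.026 = 18.5.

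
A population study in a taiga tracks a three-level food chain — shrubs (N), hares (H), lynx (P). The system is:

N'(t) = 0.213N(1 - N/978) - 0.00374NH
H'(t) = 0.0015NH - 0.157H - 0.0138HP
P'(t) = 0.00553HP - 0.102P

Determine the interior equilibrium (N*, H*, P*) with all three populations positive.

N* ≈ 661, H* ≈ 18.4, P* ≈ 60.5

From dP/dt = 0: 0.00553H* = 0.102, so H* = 18.4.
From dN/dt = 0: 0.213(1 - N*/978) = 0.00374·18.4, giving N* = 978·(1 - 0.324) = 661.
From dH/dt = 0: 0.0015·661 - 0.157 = 0.0138P*, so P* = 0.835/0.0138 = 60.5.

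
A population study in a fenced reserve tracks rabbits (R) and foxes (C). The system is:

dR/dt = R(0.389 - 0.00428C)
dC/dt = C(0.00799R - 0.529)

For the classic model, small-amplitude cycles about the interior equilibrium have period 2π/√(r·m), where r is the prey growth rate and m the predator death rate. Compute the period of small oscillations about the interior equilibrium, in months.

Here r = 0.389 and m = 0.529, so r·m = 0.206.
ω = √0.206 = 0.454 per month, hence T = 2π/ω ≈ 13.9 months.

T ≈ 13.9 months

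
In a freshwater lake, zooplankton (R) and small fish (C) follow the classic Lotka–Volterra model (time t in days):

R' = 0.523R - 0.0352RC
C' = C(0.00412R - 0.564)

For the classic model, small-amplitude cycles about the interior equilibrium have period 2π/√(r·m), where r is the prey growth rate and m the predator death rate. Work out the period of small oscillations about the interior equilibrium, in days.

Here r = 0.523 and m = 0.564, so r·m = 0.295.
ω = √0.295 = 0.543 per day, hence T = 2π/ω ≈ 11.6 days.

T ≈ 11.6 days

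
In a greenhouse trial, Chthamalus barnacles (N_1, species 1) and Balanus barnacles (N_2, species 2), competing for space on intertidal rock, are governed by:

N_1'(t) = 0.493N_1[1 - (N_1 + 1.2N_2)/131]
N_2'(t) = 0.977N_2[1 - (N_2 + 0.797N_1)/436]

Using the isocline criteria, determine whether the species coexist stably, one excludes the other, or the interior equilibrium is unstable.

Compare the nullcline intercepts: K1/α12 = 131/1.2 = 109 < K2 = 436; K2/α21 = 436/0.797 = 547 > K1 = 131.
Since the inequalities point opposite ways, species 2 can invade but species 1 cannot.

species 2 excludes species 1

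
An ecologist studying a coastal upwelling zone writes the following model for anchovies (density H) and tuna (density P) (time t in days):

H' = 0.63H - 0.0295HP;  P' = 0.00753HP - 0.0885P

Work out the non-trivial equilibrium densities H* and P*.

H* ≈ 11.8, P* ≈ 21.4

Set dP/dt = 0 with P > 0: 0.00753H - 0.0885 = 0, so H* = 0.0885/0.00753 = 11.8.
Set dH/dt = 0 with H > 0: 0.63 - 0.0295P = 0, so P* = 0.63/0.0295 = 21.4.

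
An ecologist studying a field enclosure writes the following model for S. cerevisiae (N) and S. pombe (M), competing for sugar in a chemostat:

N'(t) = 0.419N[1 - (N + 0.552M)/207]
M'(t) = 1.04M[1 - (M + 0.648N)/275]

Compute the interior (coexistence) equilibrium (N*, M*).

N* ≈ 85.9, M* ≈ 219

Setting both brackets to zero gives the nullclines N + 0.552M = 207 and 0.648N + M = 275.
Substituting M = 275 - 0.648N into the first: N(1 - 0.552·0.648) = 207 - 0.552·275.
So N* = 55.2/0.642 = 85.9, and then M* = 275 - 0.648·85.9 = 219.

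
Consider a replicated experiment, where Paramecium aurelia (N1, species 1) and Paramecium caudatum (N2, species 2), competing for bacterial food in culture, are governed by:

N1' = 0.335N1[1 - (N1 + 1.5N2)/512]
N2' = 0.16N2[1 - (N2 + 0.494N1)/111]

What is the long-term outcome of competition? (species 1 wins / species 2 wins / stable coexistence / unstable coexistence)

Compare the nullcline intercepts: K1/α12 = 512/1.5 = 341 > K2 = 111; K2/α21 = 111/0.494 = 225 < K1 = 512.
Since the inequalities point opposite ways, species 1 can invade but species 2 cannot.

species 1 excludes species 2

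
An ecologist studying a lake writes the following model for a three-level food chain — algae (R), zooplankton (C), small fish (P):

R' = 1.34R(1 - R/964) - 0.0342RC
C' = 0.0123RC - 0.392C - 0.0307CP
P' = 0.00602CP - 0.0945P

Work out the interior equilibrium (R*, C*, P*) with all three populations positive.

R* ≈ 578, C* ≈ 15.7, P* ≈ 219

From dP/dt = 0: 0.00602C* = 0.0945, so C* = 15.7.
From dR/dt = 0: 1.34(1 - R*/964) = 0.0342·15.7, giving R* = 964·(1 - 0.401) = 578.
From dC/dt = 0: 0.0123·578 - 0.392 = 0.0307P*, so P* = 6.71/0.0307 = 219.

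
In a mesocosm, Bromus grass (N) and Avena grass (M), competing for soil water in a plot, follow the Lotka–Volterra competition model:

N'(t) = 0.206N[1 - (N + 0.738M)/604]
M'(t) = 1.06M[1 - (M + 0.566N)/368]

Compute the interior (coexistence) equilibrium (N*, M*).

N* ≈ 571, M* ≈ 44.9

Setting both brackets to zero gives the nullclines N + 0.738M = 604 and 0.566N + M = 368.
Substituting M = 368 - 0.566N into the first: N(1 - 0.738·0.566) = 604 - 0.738·368.
So N* = 332/0.582 = 571, and then M* = 368 - 0.566·571 = 44.9.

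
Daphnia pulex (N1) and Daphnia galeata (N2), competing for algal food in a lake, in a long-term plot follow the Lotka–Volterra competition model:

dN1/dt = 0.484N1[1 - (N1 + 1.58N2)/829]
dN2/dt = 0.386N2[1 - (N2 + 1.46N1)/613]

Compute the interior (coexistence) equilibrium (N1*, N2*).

N1* ≈ 107, N2* ≈ 457

Setting both brackets to zero gives the nullclines N1 + 1.58N2 = 829 and 1.46N1 + N2 = 613.
Substituting N2 = 613 - 1.46N1 into the first: N1(1 - 1.58·1.46) = 829 - 1.58·613.
So N1* = -140/-1.31 = 107, and then N2* = 613 - 1.46·107 = 457.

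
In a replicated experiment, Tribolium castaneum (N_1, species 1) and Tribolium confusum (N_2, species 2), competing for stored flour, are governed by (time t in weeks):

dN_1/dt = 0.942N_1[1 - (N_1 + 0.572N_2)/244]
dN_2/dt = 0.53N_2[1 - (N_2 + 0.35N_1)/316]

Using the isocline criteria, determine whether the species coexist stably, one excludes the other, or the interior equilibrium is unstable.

Compare the nullcline intercepts: K1/α12 = 244/0.572 = 427 > K2 = 316; K2/α21 = 316/0.35 = 903 > K1 = 244.
Since both inequalities hold, each species can invade when rare, so the interior equilibrium is stable.

stable coexistence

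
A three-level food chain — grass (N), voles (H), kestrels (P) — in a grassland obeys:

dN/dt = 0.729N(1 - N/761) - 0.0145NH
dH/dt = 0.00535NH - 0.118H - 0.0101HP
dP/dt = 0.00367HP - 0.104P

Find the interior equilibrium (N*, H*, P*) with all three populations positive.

From dP/dt = 0: 0.00367H* = 0.104, so H* = 28.3.
From dN/dt = 0: 0.729(1 - N*/761) = 0.0145·28.3, giving N* = 761·(1 - 0.564) = 332.
From dH/dt = 0: 0.00535·332 - 0.118 = 0.0101P*, so P* = 1.66/0.0101 = 164.

N* ≈ 332, H* ≈ 28.3, P* ≈ 164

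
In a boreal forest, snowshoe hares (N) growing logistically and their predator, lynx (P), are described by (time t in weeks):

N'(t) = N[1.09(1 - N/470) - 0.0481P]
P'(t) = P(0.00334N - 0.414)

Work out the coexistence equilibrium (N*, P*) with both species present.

N* ≈ 124, P* ≈ 16.7

From dP/dt = 0 with P > 0: 0.00334N* = 0.414, so N* = 124.
Substitute into dN/dt = 0: 1.09(1 - 124/470) = 0.0481P*.
The bracket is 0.736, giving P* = 0.803/0.0481 = 16.7.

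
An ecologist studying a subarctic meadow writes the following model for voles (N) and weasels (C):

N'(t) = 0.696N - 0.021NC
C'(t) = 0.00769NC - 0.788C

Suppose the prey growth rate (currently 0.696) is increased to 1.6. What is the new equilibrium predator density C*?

C* ≈ 76.2

At the interior fixed point, setting dN/dt = 0 with N > 0 fixes C* = (prey growth rate)/(NC coefficient) — independent of the other coefficients.
With the change, C* = 1.6/0.021 = 76.2; it rises from 33.1.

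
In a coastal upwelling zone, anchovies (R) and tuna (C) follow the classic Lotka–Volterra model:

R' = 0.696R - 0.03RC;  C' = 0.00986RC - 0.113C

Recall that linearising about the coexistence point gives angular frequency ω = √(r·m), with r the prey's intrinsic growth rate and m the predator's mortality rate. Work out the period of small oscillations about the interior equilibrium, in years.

Here r = 0.696 and m = 0.113, so r·m = 0.0786.
ω = √0.0786 = 0.28 per year, hence T = 2π/ω ≈ 22.4 years.

T ≈ 22.4 years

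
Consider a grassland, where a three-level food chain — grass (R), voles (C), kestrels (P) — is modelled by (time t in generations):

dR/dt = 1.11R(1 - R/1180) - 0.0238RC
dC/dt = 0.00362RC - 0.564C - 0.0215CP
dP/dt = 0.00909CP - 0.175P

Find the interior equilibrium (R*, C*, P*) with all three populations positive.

From dP/dt = 0: 0.00909C* = 0.175, so C* = 19.3.
From dR/dt = 0: 1.11(1 - R*/1180) = 0.0238·19.3, giving R* = 1180·(1 - 0.413) = 693.
From dC/dt = 0: 0.00362·693 - 0.564 = 0.0215P*, so P* = 1.94/0.0215 = 90.4.

R* ≈ 693, C* ≈ 19.3, P* ≈ 90.4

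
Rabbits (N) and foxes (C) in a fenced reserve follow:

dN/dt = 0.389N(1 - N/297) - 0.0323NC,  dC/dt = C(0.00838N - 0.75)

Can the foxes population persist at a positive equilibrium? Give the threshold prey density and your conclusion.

Threshold N = 89.5; K > 89.5, so yes, the predator persists.

The predator equation gives dC/dt > 0 only when N > 0.75/0.00838 = 89.5.
Without the predator, N → K = 297. Since 297 > 89.5, the predator can invade and persist.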